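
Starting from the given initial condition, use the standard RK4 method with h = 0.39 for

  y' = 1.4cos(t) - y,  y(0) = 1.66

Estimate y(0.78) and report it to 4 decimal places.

RK4: k1 = f(t_n, y_n); k2 = f(t_n + h/2, y_n + (h/2)·k1); k3 = f(t_n + h/2, y_n + (h/2)·k2); k4 = f(t_n + h, y_n + h·k3); y_{n+1} = y_n + (h/6)·(k1 + 2k2 + 2k3 + k4).
t=0.000000, y=1.660000:
  k1 = f(0.000000, 1.660000) = -0.260000
  k2 = f(0.195000, 1.609300) = -0.235833
  k3 = f(0.195000, 1.614013) = -0.240546
  k4 = f(0.390000, 1.566187) = -0.271314
  y ← 1.660000 + (0.39/6)·(k1 + 2k2 + 2k3 + k4) = 1.563535
t=0.390000, y=1.563535:
  k1 = f(0.390000, 1.563535) = -0.268663
  k2 = f(0.585000, 1.511146) = -0.343949
  k3 = f(0.585000, 1.496465) = -0.329268
  k4 = f(0.780000, 1.435121) = -0.439842
  y ← 1.563535 + (0.39/6)·(k1 + 2k2 + 2k3 + k4) = 1.429964
y(0.78) ≈ 1.4300

1.4300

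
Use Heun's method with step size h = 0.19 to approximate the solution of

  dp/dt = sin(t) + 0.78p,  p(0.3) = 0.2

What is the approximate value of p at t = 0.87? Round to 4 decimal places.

Heun: k1 = f(t_n, p_n); k2 = f(t_n + h, p_n + h·k1); p_{n+1} = p_n + (h/2)·(k1 + k2).
t=0.300000, p=0.200000:
  k1 = f(0.300000, 0.200000) = 0.451520
  k2 = f(0.490000, 0.285789) = 0.693541
  p ← 0.200000 + (0.19/2)·(0.451520 + 0.693541) = 0.308781
t=0.490000, p=0.308781:
  k1 = f(0.490000, 0.308781) = 0.711475
  k2 = f(0.680000, 0.443961) = 0.975083
  p ← 0.308781 + (0.19/2)·(0.711475 + 0.975083) = 0.469004
t=0.680000, p=0.469004:
  k1 = f(0.680000, 0.469004) = 0.994616
  k2 = f(0.870000, 0.657981) = 1.277554
  p ← 0.469004 + (0.19/2)·(0.994616 + 1.277554) = 0.684860
p(0.87) ≈ 0.6849

0.6849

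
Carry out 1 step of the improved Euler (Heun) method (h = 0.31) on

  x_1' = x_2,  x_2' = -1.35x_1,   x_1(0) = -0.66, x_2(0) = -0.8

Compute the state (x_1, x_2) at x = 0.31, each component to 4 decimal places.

Heun on (x_1,x_2): k1 = f(x_n, state_n); k2 = f(x_n + h, state_n + h·k1); state_{n+1} = state_n + (h/2)·(k1 + k2).
0.000000: (-0.660000, -0.800000)
  k1 = (-0.800000, 0.891000)
  predictor → (-0.908000, -0.523790)
  k2 = (-0.523790, 1.225800)
  → (-0.865187, -0.471896)
(x_1(0.31), x_2(0.31)) ≈ (-0.8652, -0.4719)

-0.8652, -0.4719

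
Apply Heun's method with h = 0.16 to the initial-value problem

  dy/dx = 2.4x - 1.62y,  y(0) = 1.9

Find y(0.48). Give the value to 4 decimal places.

Heun: k1 = f(x_n, y_n); k2 = f(x_n + h, y_n + h·k1); y_{n+1} = y_n + (h/2)·(k1 + k2).
x=0.000000, y=1.900000:
  k1 = f(0.000000, 1.900000) = -3.078000
  k2 = f(0.160000, 1.407520) = -1.896182
  y ← 1.900000 + (0.16/2)·(-3.078000 + (-1.896182)) = 1.502065
x=0.160000, y=1.502065:
  k1 = f(0.160000, 1.502065) = -2.049346
  k2 = f(0.320000, 1.174170) = -1.134155
  y ← 1.502065 + (0.16/2)·(-2.049346 + (-1.134155)) = 1.247385
x=0.320000, y=1.247385:
  k1 = f(0.320000, 1.247385) = -1.252764
  k2 = f(0.480000, 1.046943) = -0.544048
  y ← 1.247385 + (0.16/2)·(-1.252764 + (-0.544048)) = 1.103640
y(0.48) ≈ 1.1036

1.1036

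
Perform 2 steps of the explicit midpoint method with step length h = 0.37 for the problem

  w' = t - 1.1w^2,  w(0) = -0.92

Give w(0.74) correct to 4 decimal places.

-2.2164

Midpoint: k1 = f(t_n, w_n); k2 = f(t_n + h/2, w_n + (h/2)·k1); w_{n+1} = w_n + h·k2.
t=0.000000, w=-0.920000:
  k1 = f(0.000000, -0.920000) = -0.931040
  k2 = f(0.185000, -1.092242) = -1.127293
  w ← -0.920000 + 0.37·(-1.127293) = -1.337098
t=0.370000, w=-1.337098:
  k1 = f(0.370000, -1.337098) = -1.596615
  k2 = f(0.555000, -1.632472) = -2.376462
  w ← -1.337098 + 0.37·(-2.376462) = -2.216389
w(0.74) ≈ -2.2164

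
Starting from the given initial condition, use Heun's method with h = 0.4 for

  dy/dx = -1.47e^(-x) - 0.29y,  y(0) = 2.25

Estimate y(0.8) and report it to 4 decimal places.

1.0718

Heun: k1 = f(x_n, y_n); k2 = f(x_n + h, y_n + h·k1); y_{n+1} = y_n + (h/2)·(k1 + k2).
x=0.000000, y=2.250000:
  k1 = f(0.000000, 2.250000) = -2.122500
  k2 = f(0.400000, 1.401000) = -1.391660
  y ← 2.250000 + (0.4/2)·(-2.122500 + (-1.391660)) = 1.547168
x=0.400000, y=1.547168:
  k1 = f(0.400000, 1.547168) = -1.434049
  k2 = f(0.800000, 0.973548) = -0.942843
  y ← 1.547168 + (0.4/2)·(-1.434049 + (-0.942843)) = 1.071790
y(0.8) ≈ 1.0718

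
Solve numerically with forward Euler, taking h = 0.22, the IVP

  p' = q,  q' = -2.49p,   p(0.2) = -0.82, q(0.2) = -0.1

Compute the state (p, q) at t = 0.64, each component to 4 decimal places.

-0.7652, 0.8104

Euler on (p,q): p_{n+1} = p_n + h·p', q_{n+1} = q_n + h·q'.
0.200000: (-0.820000, -0.100000); f=(-0.100000, 2.041800) → (-0.842000, 0.349196)
0.420000: (-0.842000, 0.349196); f=(0.349196, 2.096580) → (-0.765177, 0.810444)
(p(0.64), q(0.64)) ≈ (-0.7652, 0.8104)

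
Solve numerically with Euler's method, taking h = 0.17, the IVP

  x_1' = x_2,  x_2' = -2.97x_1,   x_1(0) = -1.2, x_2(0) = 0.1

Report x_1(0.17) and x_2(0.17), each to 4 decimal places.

Euler on (x_1,x_2): x_1_{n+1} = x_1_n + h·x_1', x_2_{n+1} = x_2_n + h·x_2'.
0.000000: (-1.200000, 0.100000); f=(0.100000, 3.564000) → (-1.183000, 0.705880)
(x_1(0.17), x_2(0.17)) ≈ (-1.1830, 0.7059)

-1.1830, 0.7059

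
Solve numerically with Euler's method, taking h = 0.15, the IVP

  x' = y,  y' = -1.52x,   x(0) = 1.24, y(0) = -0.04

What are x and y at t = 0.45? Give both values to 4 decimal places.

Euler on (x,y): x_{n+1} = x_n + h·x', y_{n+1} = y_n + h·y'.
0.000000: (1.240000, -0.040000); f=(-0.040000, -1.884800) → (1.234000, -0.322720)
0.150000: (1.234000, -0.322720); f=(-0.322720, -1.875680) → (1.185592, -0.604072)
0.300000: (1.185592, -0.604072); f=(-0.604072, -1.802100) → (1.094981, -0.874387)
(x(0.45), y(0.45)) ≈ (1.0950, -0.8744)

1.0950, -0.8744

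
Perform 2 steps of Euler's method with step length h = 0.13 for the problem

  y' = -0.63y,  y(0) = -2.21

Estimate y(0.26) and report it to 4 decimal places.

Euler: y_{n+1} = y_n + h·f(t_n, y_n).
t=0.000000, y=-2.210000: f=1.392300 → y ← -2.210000 + 0.13·1.392300 = -2.029001
t=0.130000, y=-2.029001: f=1.278271 → y ← -2.029001 + 0.13·1.278271 = -1.862826
y(0.26) ≈ -1.8628

-1.8628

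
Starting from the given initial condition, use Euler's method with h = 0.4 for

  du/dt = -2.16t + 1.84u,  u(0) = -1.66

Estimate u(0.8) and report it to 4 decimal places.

-5.3483

Euler: u_{n+1} = u_n + h·f(t_n, u_n).
t=0.000000, u=-1.660000: f=-3.054400 → u ← -1.660000 + 0.4·(-3.054400) = -2.881760
t=0.400000, u=-2.881760: f=-6.166438 → u ← -2.881760 + 0.4·(-6.166438) = -5.348335
u(0.8) ≈ -5.3483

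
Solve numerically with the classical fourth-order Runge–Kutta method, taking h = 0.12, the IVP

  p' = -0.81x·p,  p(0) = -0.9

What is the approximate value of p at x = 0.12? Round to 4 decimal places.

RK4: k1 = f(x_n, p_n); k2 = f(x_n + h/2, p_n + (h/2)·k1); k3 = f(x_n + h/2, p_n + (h/2)·k2); k4 = f(x_n + h, p_n + h·k3); p_{n+1} = p_n + (h/6)·(k1 + 2k2 + 2k3 + k4).
x=0.000000, p=-0.900000:
  k1 = f(0.000000, -0.900000) = 0.000000
  k2 = f(0.060000, -0.900000) = 0.043740
  k3 = f(0.060000, -0.897376) = 0.043612
  k4 = f(0.120000, -0.894767) = 0.086971
  p ← -0.900000 + (0.12/6)·(k1 + 2k2 + 2k3 + k4) = -0.894766
p(0.12) ≈ -0.8948

-0.8948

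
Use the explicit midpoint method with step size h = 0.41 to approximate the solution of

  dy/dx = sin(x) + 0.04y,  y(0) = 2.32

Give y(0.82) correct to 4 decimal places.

Midpoint: k1 = f(x_n, y_n); k2 = f(x_n + h/2, y_n + (h/2)·k1); y_{n+1} = y_n + h·k2.
x=0.000000, y=2.320000:
  k1 = f(0.000000, 2.320000) = 0.092800
  k2 = f(0.205000, 2.339024) = 0.297128
  y ← 2.320000 + 0.41·0.297128 = 2.441823
x=0.410000, y=2.441823:
  k1 = f(0.410000, 2.441823) = 0.496282
  k2 = f(0.615000, 2.543560) = 0.678701
  y ← 2.441823 + 0.41·0.678701 = 2.720090
y(0.82) ≈ 2.7201

2.7201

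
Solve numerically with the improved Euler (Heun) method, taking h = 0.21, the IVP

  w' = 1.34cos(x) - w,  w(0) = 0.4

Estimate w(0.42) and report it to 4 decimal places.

0.7030

Heun: k1 = f(x_n, w_n); k2 = f(x_n + h, w_n + h·k1); w_{n+1} = w_n + (h/2)·(k1 + k2).
x=0.000000, w=0.400000:
  k1 = f(0.000000, 0.400000) = 0.940000
  k2 = f(0.210000, 0.597400) = 0.713161
  w ← 0.400000 + (0.21/2)·(0.940000 + 0.713161) = 0.573582
x=0.210000, w=0.573582:
  k1 = f(0.210000, 0.573582) = 0.736979
  k2 = f(0.420000, 0.728348) = 0.495192
  w ← 0.573582 + (0.21/2)·(0.736979 + 0.495192) = 0.702960
w(0.42) ≈ 0.7030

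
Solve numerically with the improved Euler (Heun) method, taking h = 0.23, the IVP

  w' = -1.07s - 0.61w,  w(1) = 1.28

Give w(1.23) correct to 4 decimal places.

0.8559

Heun: k1 = f(s_n, w_n); k2 = f(s_n + h, w_n + h·k1); w_{n+1} = w_n + (h/2)·(k1 + k2).
s=1.000000, w=1.280000:
  k1 = f(1.000000, 1.280000) = -1.850800
  k2 = f(1.230000, 0.854316) = -1.837233
  w ← 1.280000 + (0.23/2)·(-1.850800 + (-1.837233)) = 0.855876
w(1.23) ≈ 0.8559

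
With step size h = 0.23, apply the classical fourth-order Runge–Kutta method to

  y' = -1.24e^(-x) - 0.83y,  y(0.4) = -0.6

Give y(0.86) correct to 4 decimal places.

-0.6606

RK4: k1 = f(x_n, y_n); k2 = f(x_n + h/2, y_n + (h/2)·k1); k3 = f(x_n + h/2, y_n + (h/2)·k2); k4 = f(x_n + h, y_n + h·k3); y_{n+1} = y_n + (h/6)·(k1 + 2k2 + 2k3 + k4).
x=0.400000, y=-0.600000:
  k1 = f(0.400000, -0.600000) = -0.333197
  k2 = f(0.515000, -0.638318) = -0.211097
  k3 = f(0.515000, -0.624276) = -0.222752
  k4 = f(0.630000, -0.651233) = -0.119891
  y ← -0.600000 + (0.23/6)·(k1 + 2k2 + 2k3 + k4) = -0.650630
x=0.630000, y=-0.650630:
  k1 = f(0.630000, -0.650630) = -0.120391
  k2 = f(0.745000, -0.664475) = -0.037156
  k3 = f(0.745000, -0.654903) = -0.045101
  k4 = f(0.860000, -0.661003) = 0.023912
  y ← -0.650630 + (0.23/6)·(k1 + 2k2 + 2k3 + k4) = -0.660635
y(0.86) ≈ -0.6606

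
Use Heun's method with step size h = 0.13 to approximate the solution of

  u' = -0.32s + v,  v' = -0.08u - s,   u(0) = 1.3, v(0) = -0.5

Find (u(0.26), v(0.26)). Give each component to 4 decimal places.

Heun on (u,v): k1 = f(s_n, state_n); k2 = f(s_n + h, state_n + h·k1); state_{n+1} = state_n + (h/2)·(k1 + k2).
0.000000: (1.300000, -0.500000)
  k1 = (-0.500000, -0.104000)
  predictor → (1.235000, -0.513520)
  k2 = (-0.555120, -0.228800)
  → (1.231417, -0.521632)
0.130000: (1.231417, -0.521632)
  k1 = (-0.563232, -0.228513)
  predictor → (1.158197, -0.551339)
  k2 = (-0.634539, -0.352656)
  → (1.153562, -0.559408)
(u(0.26), v(0.26)) ≈ (1.1536, -0.5594)

1.1536, -0.5594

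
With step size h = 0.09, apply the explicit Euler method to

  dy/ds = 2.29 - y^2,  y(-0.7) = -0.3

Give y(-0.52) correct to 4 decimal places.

0.1032

Euler: y_{n+1} = y_n + h·f(s_n, y_n).
s=-0.700000, y=-0.300000: f=2.200000 → y ← -0.300000 + 0.09·2.200000 = -0.102000
s=-0.610000, y=-0.102000: f=2.279596 → y ← -0.102000 + 0.09·2.279596 = 0.103164
y(-0.52) ≈ 0.1032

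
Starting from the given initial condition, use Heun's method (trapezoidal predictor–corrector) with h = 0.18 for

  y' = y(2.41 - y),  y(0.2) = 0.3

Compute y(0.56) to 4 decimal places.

Heun: k1 = f(t_n, y_n); k2 = f(t_n + h, y_n + h·k1); y_{n+1} = y_n + (h/2)·(k1 + k2).
t=0.200000, y=0.300000:
  k1 = f(0.200000, 0.300000) = 0.633000
  k2 = f(0.380000, 0.413940) = 0.826249
  y ← 0.300000 + (0.18/2)·(0.633000 + 0.826249) = 0.431332
t=0.380000, y=0.431332:
  k1 = f(0.380000, 0.431332) = 0.853463
  k2 = f(0.560000, 0.584956) = 1.067570
  y ← 0.431332 + (0.18/2)·(0.853463 + 1.067570) = 0.604225
y(0.56) ≈ 0.6042

0.6042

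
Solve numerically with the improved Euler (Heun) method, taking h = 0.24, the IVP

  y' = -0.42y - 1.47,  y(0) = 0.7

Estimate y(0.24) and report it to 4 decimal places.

0.2980

Heun: k1 = f(t_n, y_n); k2 = f(t_n + h, y_n + h·k1); y_{n+1} = y_n + (h/2)·(k1 + k2).
t=0.000000, y=0.700000:
  k1 = f(0.000000, 0.700000) = -1.764000
  k2 = f(0.240000, 0.276640) = -1.586189
  y ← 0.700000 + (0.24/2)·(-1.764000 + (-1.586189)) = 0.297977
y(0.24) ≈ 0.2980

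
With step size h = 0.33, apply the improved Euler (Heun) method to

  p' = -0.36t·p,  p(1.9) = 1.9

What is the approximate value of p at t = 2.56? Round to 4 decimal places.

Heun: k1 = f(t_n, p_n); k2 = f(t_n + h, p_n + h·k1); p_{n+1} = p_n + (h/2)·(k1 + k2).
t=1.900000, p=1.900000:
  k1 = f(1.900000, 1.900000) = -1.299600
  k2 = f(2.230000, 1.471132) = -1.181025
  p ← 1.900000 + (0.33/2)·(-1.299600 + (-1.181025)) = 1.490697
t=2.230000, p=1.490697:
  k1 = f(2.230000, 1.490697) = -1.196731
  k2 = f(2.560000, 1.095776) = -1.009867
  p ← 1.490697 + (0.33/2)·(-1.196731 + (-1.009867)) = 1.126608
p(2.56) ≈ 1.1266

1.1266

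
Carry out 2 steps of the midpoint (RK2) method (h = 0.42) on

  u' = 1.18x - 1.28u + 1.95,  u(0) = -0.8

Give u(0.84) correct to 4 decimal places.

Midpoint: k1 = f(x_n, u_n); k2 = f(x_n + h/2, u_n + (h/2)·k1); u_{n+1} = u_n + h·k2.
x=0.000000, u=-0.800000:
  k1 = f(0.000000, -0.800000) = 2.974000
  k2 = f(0.210000, -0.175460) = 2.422389
  u ← -0.800000 + 0.42·2.422389 = 0.217403
x=0.420000, u=0.217403:
  k1 = f(0.420000, 0.217403) = 2.167324
  k2 = f(0.630000, 0.672541) = 1.832547
  u ← 0.217403 + 0.42·1.832547 = 0.987073
u(0.84) ≈ 0.9871

0.9871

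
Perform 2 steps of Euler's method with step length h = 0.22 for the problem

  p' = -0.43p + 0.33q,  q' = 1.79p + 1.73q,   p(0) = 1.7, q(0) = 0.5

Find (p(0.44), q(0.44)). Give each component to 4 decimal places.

1.5252, 2.4977

Euler on (p,q): p_{n+1} = p_n + h·p', q_{n+1} = q_n + h·q'.
0.000000: (1.700000, 0.500000); f=(-0.566000, 3.908000) → (1.575480, 1.359760)
0.220000: (1.575480, 1.359760); f=(-0.228736, 5.172494) → (1.525158, 2.497709)
(p(0.44), q(0.44)) ≈ (1.5252, 2.4977)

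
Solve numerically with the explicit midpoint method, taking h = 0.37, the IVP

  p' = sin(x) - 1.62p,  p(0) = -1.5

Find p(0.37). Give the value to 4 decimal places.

-0.8023

Midpoint: k1 = f(x_n, p_n); k2 = f(x_n + h/2, p_n + (h/2)·k1); p_{n+1} = p_n + h·k2.
x=0.000000, p=-1.500000:
  k1 = f(0.000000, -1.500000) = 2.430000
  k2 = f(0.185000, -1.050450) = 1.885676
  p ← -1.500000 + 0.37·1.885676 = -0.802300
p(0.37) ≈ -0.8023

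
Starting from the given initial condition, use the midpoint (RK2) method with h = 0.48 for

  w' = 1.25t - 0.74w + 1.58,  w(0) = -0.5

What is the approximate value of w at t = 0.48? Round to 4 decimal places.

0.4138

Midpoint: k1 = f(t_n, w_n); k2 = f(t_n + h/2, w_n + (h/2)·k1); w_{n+1} = w_n + h·k2.
t=0.000000, w=-0.500000:
  k1 = f(0.000000, -0.500000) = 1.950000
  k2 = f(0.240000, -0.032000) = 1.903680
  w ← -0.500000 + 0.48·1.903680 = 0.413766
w(0.48) ≈ 0.4138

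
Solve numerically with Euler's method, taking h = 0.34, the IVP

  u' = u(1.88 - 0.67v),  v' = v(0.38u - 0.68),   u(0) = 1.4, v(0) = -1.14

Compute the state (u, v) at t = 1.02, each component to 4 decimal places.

9.5931, -1.7058

Euler on (u,v): u_{n+1} = u_n + h·u', v_{n+1} = v_n + h·v'.
0.000000: (1.400000, -1.140000); f=(3.701320, 0.168720) → (2.658449, -1.082635)
0.340000: (2.658449, -1.082635); f=(6.926231, -0.357498) → (5.013367, -1.204184)
0.680000: (5.013367, -1.204184); f=(13.469933, -1.475222) → (9.593145, -1.705760)
(u(1.02), v(1.02)) ≈ (9.5931, -1.7058)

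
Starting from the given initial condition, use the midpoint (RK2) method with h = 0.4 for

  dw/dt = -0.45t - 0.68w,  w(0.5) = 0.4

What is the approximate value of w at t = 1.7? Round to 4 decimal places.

Midpoint: k1 = f(t_n, w_n); k2 = f(t_n + h/2, w_n + (h/2)·k1); w_{n+1} = w_n + h·k2.
t=0.500000, w=0.400000:
  k1 = f(0.500000, 0.400000) = -0.497000
  k2 = f(0.700000, 0.300600) = -0.519408
  w ← 0.400000 + 0.4·(-0.519408) = 0.192237
t=0.900000, w=0.192237:
  k1 = f(0.900000, 0.192237) = -0.535721
  k2 = f(1.100000, 0.085093) = -0.552863
  w ← 0.192237 + 0.4·(-0.552863) = -0.028908
t=1.300000, w=-0.028908:
  k1 = f(1.300000, -0.028908) = -0.565342
  k2 = f(1.500000, -0.141977) = -0.578456
  w ← -0.028908 + 0.4·(-0.578456) = -0.260291
w(1.7) ≈ -0.2603

-0.2603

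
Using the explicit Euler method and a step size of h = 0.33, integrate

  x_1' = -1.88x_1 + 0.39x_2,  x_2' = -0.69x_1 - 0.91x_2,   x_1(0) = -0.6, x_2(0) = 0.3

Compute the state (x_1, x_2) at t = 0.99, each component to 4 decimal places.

Euler on (x_1,x_2): x_1_{n+1} = x_1_n + h·x_1', x_2_{n+1} = x_2_n + h·x_2'.
0.000000: (-0.600000, 0.300000); f=(1.245000, 0.141000) → (-0.189150, 0.346530)
0.330000: (-0.189150, 0.346530); f=(0.490749, -0.184829) → (-0.027203, 0.285536)
0.660000: (-0.027203, 0.285536); f=(0.162501, -0.241068) → (0.026422, 0.205984)
(x_1(0.99), x_2(0.99)) ≈ (0.0264, 0.2060)

0.0264, 0.2060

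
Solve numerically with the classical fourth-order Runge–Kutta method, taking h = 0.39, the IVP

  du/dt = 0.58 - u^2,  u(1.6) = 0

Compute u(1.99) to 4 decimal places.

0.2198

RK4: k1 = f(t_n, u_n); k2 = f(t_n + h/2, u_n + (h/2)·k1); k3 = f(t_n + h/2, u_n + (h/2)·k2); k4 = f(t_n + h, u_n + h·k3); u_{n+1} = u_n + (h/6)·(k1 + 2k2 + 2k3 + k4).
t=1.600000, u=0.000000:
  k1 = f(1.600000, 0.000000) = 0.580000
  k2 = f(1.795000, 0.113100) = 0.567208
  k3 = f(1.795000, 0.110606) = 0.567766
  k4 = f(1.990000, 0.221429) = 0.530969
  u ← 0.000000 + (0.39/6)·(k1 + 2k2 + 2k3 + k4) = 0.219760
u(1.99) ≈ 0.2198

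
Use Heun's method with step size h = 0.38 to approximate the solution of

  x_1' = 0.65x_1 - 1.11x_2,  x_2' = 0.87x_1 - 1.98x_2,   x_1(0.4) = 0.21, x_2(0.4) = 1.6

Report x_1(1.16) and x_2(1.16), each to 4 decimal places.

Heun on (x_1,x_2): k1 = f(t_n, state_n); k2 = f(t_n + h, state_n + h·k1); state_{n+1} = state_n + (h/2)·(k1 + k2).
0.400000: (0.210000, 1.600000)
  k1 = (-1.639500, -2.985300)
  predictor → (-0.413010, 0.465586)
  k2 = (-0.785257, -1.281179)
  → (-0.250704, 0.789369)
0.780000: (-0.250704, 0.789369)
  k1 = (-1.039157, -1.781063)
  predictor → (-0.645584, 0.112565)
  k2 = (-0.544577, -0.784537)
  → (-0.551613, 0.301905)
(x_1(1.16), x_2(1.16)) ≈ (-0.5516, 0.3019)

-0.5516, 0.3019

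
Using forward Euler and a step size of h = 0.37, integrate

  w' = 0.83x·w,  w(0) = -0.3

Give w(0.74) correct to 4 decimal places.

Euler: w_{n+1} = w_n + h·f(x_n, w_n).
x=0.000000, w=-0.300000: f=0.000000 → w ← -0.300000 + 0.37·0.000000 = -0.300000
x=0.370000, w=-0.300000: f=-0.092130 → w ← -0.300000 + 0.37·(-0.092130) = -0.334088
w(0.74) ≈ -0.3341

-0.3341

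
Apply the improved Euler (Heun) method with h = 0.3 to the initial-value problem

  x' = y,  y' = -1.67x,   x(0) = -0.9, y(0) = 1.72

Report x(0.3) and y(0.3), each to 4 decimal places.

Heun on (x,y): k1 = f(t_n, state_n); k2 = f(t_n + h, state_n + h·k1); state_{n+1} = state_n + (h/2)·(k1 + k2).
0.000000: (-0.900000, 1.720000)
  k1 = (1.720000, 1.503000)
  predictor → (-0.384000, 2.170900)
  k2 = (2.170900, 0.641280)
  → (-0.316365, 2.041642)
(x(0.3), y(0.3)) ≈ (-0.3164, 2.0416)

-0.3164, 2.0416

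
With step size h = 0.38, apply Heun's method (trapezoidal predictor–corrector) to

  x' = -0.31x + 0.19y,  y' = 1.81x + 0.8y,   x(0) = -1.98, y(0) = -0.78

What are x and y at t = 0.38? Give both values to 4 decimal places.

-1.8712, -2.5612

Heun on (x,y): k1 = f(t_n, state_n); k2 = f(t_n + h, state_n + h·k1); state_{n+1} = state_n + (h/2)·(k1 + k2).
0.000000: (-1.980000, -0.780000)
  k1 = (0.465600, -4.207800)
  predictor → (-1.803072, -2.378964)
  k2 = (0.106949, -5.166732)
  → (-1.871216, -2.561161)
(x(0.38), y(0.38)) ≈ (-1.8712, -2.5612)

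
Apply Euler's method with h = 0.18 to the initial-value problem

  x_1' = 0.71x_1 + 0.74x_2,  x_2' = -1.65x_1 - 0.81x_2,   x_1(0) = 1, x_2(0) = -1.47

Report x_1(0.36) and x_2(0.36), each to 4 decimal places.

Euler on (x_1,x_2): x_1_{n+1} = x_1_n + h·x_1', x_2_{n+1} = x_2_n + h·x_2'.
0.000000: (1.000000, -1.470000); f=(-0.377800, -0.459300) → (0.931996, -1.552674)
0.180000: (0.931996, -1.552674); f=(-0.487262, -0.280127) → (0.844289, -1.603097)
(x_1(0.36), x_2(0.36)) ≈ (0.8443, -1.6031)

0.8443, -1.6031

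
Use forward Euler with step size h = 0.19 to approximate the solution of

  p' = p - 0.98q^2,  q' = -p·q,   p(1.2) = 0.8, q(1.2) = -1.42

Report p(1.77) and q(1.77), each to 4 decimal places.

0.2811, -0.9875

Euler on (p,q): p_{n+1} = p_n + h·p', q_{n+1} = q_n + h·q'.
1.200000: (0.800000, -1.420000); f=(-1.176072, 1.136000) → (0.576546, -1.204160)
1.390000: (0.576546, -1.204160); f=(-0.844455, 0.694254) → (0.416100, -1.072252)
1.580000: (0.416100, -1.072252); f=(-0.710629, 0.446164) → (0.281080, -0.987481)
(p(1.77), q(1.77)) ≈ (0.2811, -0.9875)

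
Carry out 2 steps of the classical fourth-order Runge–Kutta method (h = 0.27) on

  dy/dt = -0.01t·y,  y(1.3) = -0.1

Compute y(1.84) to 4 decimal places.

RK4: k1 = f(t_n, y_n); k2 = f(t_n + h/2, y_n + (h/2)·k1); k3 = f(t_n + h/2, y_n + (h/2)·k2); k4 = f(t_n + h, y_n + h·k3); y_{n+1} = y_n + (h/6)·(k1 + 2k2 + 2k3 + k4).
t=1.300000, y=-0.100000:
  k1 = f(1.300000, -0.100000) = 0.001300
  k2 = f(1.435000, -0.099825) = 0.001432
  k3 = f(1.435000, -0.099807) = 0.001432
  k4 = f(1.570000, -0.099613) = 0.001564
  y ← -0.100000 + (0.27/6)·(k1 + 2k2 + 2k3 + k4) = -0.099613
t=1.570000, y=-0.099613:
  k1 = f(1.570000, -0.099613) = 0.001564
  k2 = f(1.705000, -0.099402) = 0.001695
  k3 = f(1.705000, -0.099385) = 0.001695
  k4 = f(1.840000, -0.099156) = 0.001824
  y ← -0.099613 + (0.27/6)·(k1 + 2k2 + 2k3 + k4) = -0.099156
y(1.84) ≈ -0.0992

-0.0992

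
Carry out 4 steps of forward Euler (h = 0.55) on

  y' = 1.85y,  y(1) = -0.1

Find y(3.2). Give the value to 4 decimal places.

-1.6567

Euler: y_{n+1} = y_n + h·f(t_n, y_n).
t=1.000000, y=-0.100000: f=-0.185000 → y ← -0.100000 + 0.55·(-0.185000) = -0.201750
t=1.550000, y=-0.201750: f=-0.373238 → y ← -0.201750 + 0.55·(-0.373238) = -0.407031
t=2.100000, y=-0.407031: f=-0.753007 → y ← -0.407031 + 0.55·(-0.753007) = -0.821184
t=2.650000, y=-0.821184: f=-1.519191 → y ← -0.821184 + 0.55·(-1.519191) = -1.656739
y(3.2) ≈ -1.6567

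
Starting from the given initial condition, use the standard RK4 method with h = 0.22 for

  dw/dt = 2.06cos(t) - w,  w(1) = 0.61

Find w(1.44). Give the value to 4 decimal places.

0.6318

RK4: k1 = f(t_n, w_n); k2 = f(t_n + h/2, w_n + (h/2)·k1); k3 = f(t_n + h/2, w_n + (h/2)·k2); k4 = f(t_n + h, w_n + h·k3); w_{n+1} = w_n + (h/6)·(k1 + 2k2 + 2k3 + k4).
t=1.000000, w=0.610000:
  k1 = f(1.000000, 0.610000) = 0.503023
  k2 = f(1.110000, 0.665333) = 0.250670
  k3 = f(1.110000, 0.637574) = 0.278429
  k4 = f(1.220000, 0.671254) = 0.036656
  w ← 0.610000 + (0.22/6)·(k1 + 2k2 + 2k3 + k4) = 0.668589
t=1.220000, w=0.668589:
  k1 = f(1.220000, 0.668589) = 0.039321
  k2 = f(1.330000, 0.672914) = -0.181654
  k3 = f(1.330000, 0.648607) = -0.157346
  k4 = f(1.440000, 0.633973) = -0.365300
  w ← 0.668589 + (0.22/6)·(k1 + 2k2 + 2k3 + k4) = 0.631776
w(1.44) ≈ 0.6318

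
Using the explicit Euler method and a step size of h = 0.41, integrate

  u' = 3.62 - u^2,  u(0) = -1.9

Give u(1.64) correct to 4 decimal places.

-1.7909

Euler: u_{n+1} = u_n + h·f(x_n, u_n).
x=0.000000, u=-1.900000: f=0.010000 → u ← -1.900000 + 0.41·0.010000 = -1.895900
x=0.410000, u=-1.895900: f=0.025563 → u ← -1.895900 + 0.41·0.025563 = -1.885419
x=0.820000, u=-1.885419: f=0.065195 → u ← -1.885419 + 0.41·0.065195 = -1.858689
x=1.230000, u=-1.858689: f=0.165274 → u ← -1.858689 + 0.41·0.165274 = -1.790927
u(1.64) ≈ -1.7909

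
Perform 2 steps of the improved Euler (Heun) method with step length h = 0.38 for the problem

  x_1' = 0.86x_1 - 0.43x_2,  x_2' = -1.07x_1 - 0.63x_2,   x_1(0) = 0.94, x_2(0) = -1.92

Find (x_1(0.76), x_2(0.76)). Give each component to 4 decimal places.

2.6780, -2.3297

Heun on (x_1,x_2): k1 = f(s_n, state_n); k2 = f(s_n + h, state_n + h·k1); state_{n+1} = state_n + (h/2)·(k1 + k2).
0.000000: (0.940000, -1.920000)
  k1 = (1.634000, 0.203800)
  predictor → (1.560920, -1.842556)
  k2 = (2.134690, -0.509374)
  → (1.656051, -1.978059)
0.380000: (1.656051, -1.978059)
  k1 = (2.274769, -0.525798)
  predictor → (2.520464, -2.177862)
  k2 = (3.104079, -1.324843)
  → (2.678032, -2.329681)
(x_1(0.76), x_2(0.76)) ≈ (2.6780, -2.3297)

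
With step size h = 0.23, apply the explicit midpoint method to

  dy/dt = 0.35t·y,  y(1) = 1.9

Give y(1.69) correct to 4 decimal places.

Midpoint: k1 = f(t_n, y_n); k2 = f(t_n + h/2, y_n + (h/2)·k1); y_{n+1} = y_n + h·k2.
t=1.000000, y=1.900000:
  k1 = f(1.000000, 1.900000) = 0.665000
  k2 = f(1.115000, 1.976475) = 0.771319
  y ← 1.900000 + 0.23·0.771319 = 2.077403
t=1.230000, y=2.077403:
  k1 = f(1.230000, 2.077403) = 0.894322
  k2 = f(1.345000, 2.180251) = 1.026353
  y ← 2.077403 + 0.23·1.026353 = 2.313465
t=1.460000, y=2.313465:
  k1 = f(1.460000, 2.313465) = 1.182180
  k2 = f(1.575000, 2.449415) = 1.350240
  y ← 2.313465 + 0.23·1.350240 = 2.624020
y(1.69) ≈ 2.6240

2.6240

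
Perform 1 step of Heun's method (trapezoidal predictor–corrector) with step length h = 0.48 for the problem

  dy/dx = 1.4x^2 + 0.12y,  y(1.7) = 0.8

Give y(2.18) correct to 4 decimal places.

Heun: k1 = f(x_n, y_n); k2 = f(x_n + h, y_n + h·k1); y_{n+1} = y_n + (h/2)·(k1 + k2).
x=1.700000, y=0.800000:
  k1 = f(1.700000, 0.800000) = 4.142000
  k2 = f(2.180000, 2.788160) = 6.987939
  y ← 0.800000 + (0.48/2)·(4.142000 + 6.987939) = 3.471185
y(2.18) ≈ 3.4712

3.4712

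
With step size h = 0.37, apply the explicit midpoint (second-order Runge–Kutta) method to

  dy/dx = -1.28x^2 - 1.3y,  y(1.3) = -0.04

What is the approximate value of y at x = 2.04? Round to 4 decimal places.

Midpoint: k1 = f(x_n, y_n); k2 = f(x_n + h/2, y_n + (h/2)·k1); y_{n+1} = y_n + h·k2.
x=1.300000, y=-0.040000:
  k1 = f(1.300000, -0.040000) = -2.111200
  k2 = f(1.485000, -0.430572) = -2.262944
  y ← -0.040000 + 0.37·(-2.262944) = -0.877289
x=1.670000, y=-0.877289:
  k1 = f(1.670000, -0.877289) = -2.429316
  k2 = f(1.855000, -1.326713) = -2.679785
  y ← -0.877289 + 0.37·(-2.679785) = -1.868810
y(2.04) ≈ -1.8688

-1.8688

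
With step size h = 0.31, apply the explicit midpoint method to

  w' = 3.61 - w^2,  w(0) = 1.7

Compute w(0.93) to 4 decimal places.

1.8748

Midpoint: k1 = f(s_n, w_n); k2 = f(s_n + h/2, w_n + (h/2)·k1); w_{n+1} = w_n + h·k2.
s=0.000000, w=1.700000:
  k1 = f(0.000000, 1.700000) = 0.720000
  k2 = f(0.155000, 1.811600) = 0.328105
  w ← 1.700000 + 0.31·0.328105 = 1.801713
s=0.310000, w=1.801713:
  k1 = f(0.310000, 1.801713) = 0.363831
  k2 = f(0.465000, 1.858107) = 0.157440
  w ← 1.801713 + 0.31·0.157440 = 1.850519
s=0.620000, w=1.850519:
  k1 = f(0.620000, 1.850519) = 0.185579
  k2 = f(0.775000, 1.879284) = 0.078292
  w ← 1.850519 + 0.31·0.078292 = 1.874790
w(0.93) ≈ 1.8748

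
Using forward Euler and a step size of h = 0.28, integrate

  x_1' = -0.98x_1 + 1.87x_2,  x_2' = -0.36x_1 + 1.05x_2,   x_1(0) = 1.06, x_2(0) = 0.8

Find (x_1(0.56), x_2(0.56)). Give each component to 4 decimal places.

1.3481, 1.0815

Euler on (x_1,x_2): x_1_{n+1} = x_1_n + h·x_1', x_2_{n+1} = x_2_n + h·x_2'.
0.000000: (1.060000, 0.800000); f=(0.457200, 0.458400) → (1.188016, 0.928352)
0.280000: (1.188016, 0.928352); f=(0.571763, 0.547084) → (1.348110, 1.081535)
(x_1(0.56), x_2(0.56)) ≈ (1.3481, 1.0815)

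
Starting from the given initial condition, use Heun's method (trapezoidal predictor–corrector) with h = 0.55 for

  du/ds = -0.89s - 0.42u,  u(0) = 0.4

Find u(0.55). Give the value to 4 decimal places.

0.1837

Heun: k1 = f(s_n, u_n); k2 = f(s_n + h, u_n + h·k1); u_{n+1} = u_n + (h/2)·(k1 + k2).
s=0.000000, u=0.400000:
  k1 = f(0.000000, 0.400000) = -0.168000
  k2 = f(0.550000, 0.307600) = -0.618692
  u ← 0.400000 + (0.55/2)·(-0.168000 + (-0.618692)) = 0.183660
u(0.55) ≈ 0.1837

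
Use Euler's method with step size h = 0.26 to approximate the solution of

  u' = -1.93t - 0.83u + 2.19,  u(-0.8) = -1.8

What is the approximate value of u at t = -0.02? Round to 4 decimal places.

Euler: u_{n+1} = u_n + h·f(t_n, u_n).
t=-0.800000, u=-1.800000: f=5.228000 → u ← -1.800000 + 0.26·5.228000 = -0.440720
t=-0.540000, u=-0.440720: f=3.597998 → u ← -0.440720 + 0.26·3.597998 = 0.494759
t=-0.280000, u=0.494759: f=2.319750 → u ← 0.494759 + 0.26·2.319750 = 1.097894
u(-0.02) ≈ 1.0979

1.0979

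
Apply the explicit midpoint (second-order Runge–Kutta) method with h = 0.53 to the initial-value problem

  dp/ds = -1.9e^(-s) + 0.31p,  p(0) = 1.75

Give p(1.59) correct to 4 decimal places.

Midpoint: k1 = f(s_n, p_n); k2 = f(s_n + h/2, p_n + (h/2)·k1); p_{n+1} = p_n + h·k2.
s=0.000000, p=1.750000:
  k1 = f(0.000000, 1.750000) = -1.357500
  k2 = f(0.265000, 1.390262) = -1.026710
  p ← 1.750000 + 0.53·(-1.026710) = 1.205844
s=0.530000, p=1.205844:
  k1 = f(0.530000, 1.205844) = -0.744538
  k2 = f(0.795000, 1.008541) = -0.545357
  p ← 1.205844 + 0.53·(-0.545357) = 0.916805
s=1.060000, p=0.916805:
  k1 = f(1.060000, 0.916805) = -0.374057
  k2 = f(1.325000, 0.817680) = -0.251545
  p ← 0.916805 + 0.53·(-0.251545) = 0.783486
p(1.59) ≈ 0.7835

0.7835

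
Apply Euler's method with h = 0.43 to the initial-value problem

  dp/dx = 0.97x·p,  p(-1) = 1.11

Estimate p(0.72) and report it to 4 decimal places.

0.5206

Euler: p_{n+1} = p_n + h·f(x_n, p_n).
x=-1.000000, p=1.110000: f=-1.076700 → p ← 1.110000 + 0.43·(-1.076700) = 0.647019
x=-0.570000, p=0.647019: f=-0.357737 → p ← 0.647019 + 0.43·(-0.357737) = 0.493192
x=-0.140000, p=0.493192: f=-0.066975 → p ← 0.493192 + 0.43·(-0.066975) = 0.464393
x=0.290000, p=0.464393: f=0.130634 → p ← 0.464393 + 0.43·0.130634 = 0.520565
p(0.72) ≈ 0.5206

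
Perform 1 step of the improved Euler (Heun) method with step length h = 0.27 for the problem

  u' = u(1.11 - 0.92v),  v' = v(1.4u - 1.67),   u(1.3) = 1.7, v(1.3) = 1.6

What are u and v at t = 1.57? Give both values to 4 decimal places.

Heun on (u,v): k1 = f(t_n, state_n); k2 = f(t_n + h, state_n + h·k1); state_{n+1} = state_n + (h/2)·(k1 + k2).
1.300000: (1.700000, 1.600000)
  k1 = (-0.615400, 1.136000)
  predictor → (1.533842, 1.906720)
  k2 = (-0.988074, 0.910228)
  → (1.483531, 1.876241)
(u(1.57), v(1.57)) ≈ (1.4835, 1.8762)

1.4835, 1.8762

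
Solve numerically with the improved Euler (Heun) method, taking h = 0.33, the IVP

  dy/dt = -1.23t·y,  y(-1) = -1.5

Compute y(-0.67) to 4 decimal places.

-2.0912

Heun: k1 = f(t_n, y_n); k2 = f(t_n + h, y_n + h·k1); y_{n+1} = y_n + (h/2)·(k1 + k2).
t=-1.000000, y=-1.500000:
  k1 = f(-1.000000, -1.500000) = -1.845000
  k2 = f(-0.670000, -2.108850) = -1.737903
  y ← -1.500000 + (0.33/2)·(-1.845000 + (-1.737903)) = -2.091179
y(-0.67) ≈ -2.0912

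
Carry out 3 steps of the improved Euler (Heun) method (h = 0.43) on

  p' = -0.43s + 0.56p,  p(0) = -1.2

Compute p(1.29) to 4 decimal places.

-2.9025

Heun: k1 = f(s_n, p_n); k2 = f(s_n + h, p_n + h·k1); p_{n+1} = p_n + (h/2)·(k1 + k2).
s=0.000000, p=-1.200000:
  k1 = f(0.000000, -1.200000) = -0.672000
  k2 = f(0.430000, -1.488960) = -1.018718
  p ← -1.200000 + (0.43/2)·(-0.672000 + (-1.018718)) = -1.563504
s=0.430000, p=-1.563504:
  k1 = f(0.430000, -1.563504) = -1.060462
  k2 = f(0.860000, -2.019503) = -1.500722
  p ← -1.563504 + (0.43/2)·(-1.060462 + (-1.500722)) = -2.114159
s=0.860000, p=-2.114159:
  k1 = f(0.860000, -2.114159) = -1.553729
  k2 = f(1.290000, -2.782262) = -2.112767
  p ← -2.114159 + (0.43/2)·(-1.553729 + (-2.112767)) = -2.902455
p(1.29) ≈ -2.9025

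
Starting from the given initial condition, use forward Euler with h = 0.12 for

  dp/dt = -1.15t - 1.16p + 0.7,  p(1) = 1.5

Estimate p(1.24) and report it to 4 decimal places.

0.9944

Euler: p_{n+1} = p_n + h·f(t_n, p_n).
t=1.000000, p=1.500000: f=-2.190000 → p ← 1.500000 + 0.12·(-2.190000) = 1.237200
t=1.120000, p=1.237200: f=-2.023152 → p ← 1.237200 + 0.12·(-2.023152) = 0.994422
p(1.24) ≈ 0.9944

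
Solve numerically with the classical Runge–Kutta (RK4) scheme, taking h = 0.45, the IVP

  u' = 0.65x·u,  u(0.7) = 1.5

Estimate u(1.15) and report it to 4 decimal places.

1.9660

RK4: k1 = f(x_n, u_n); k2 = f(x_n + h/2, u_n + (h/2)·k1); k3 = f(x_n + h/2, u_n + (h/2)·k2); k4 = f(x_n + h, u_n + h·k3); u_{n+1} = u_n + (h/6)·(k1 + 2k2 + 2k3 + k4).
x=0.700000, u=1.500000:
  k1 = f(0.700000, 1.500000) = 0.682500
  k2 = f(0.925000, 1.653563) = 0.994204
  k3 = f(0.925000, 1.723696) = 1.036372
  k4 = f(1.150000, 1.966367) = 1.469860
  u ← 1.500000 + (0.45/6)·(k1 + 2k2 + 2k3 + k4) = 1.966013
u(1.15) ≈ 1.9660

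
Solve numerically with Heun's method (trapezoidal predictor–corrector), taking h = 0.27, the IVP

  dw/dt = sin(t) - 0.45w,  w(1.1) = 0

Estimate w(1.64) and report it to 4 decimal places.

Heun: k1 = f(t_n, w_n); k2 = f(t_n + h, w_n + h·k1); w_{n+1} = w_n + (h/2)·(k1 + k2).
t=1.100000, w=0.000000:
  k1 = f(1.100000, 0.000000) = 0.891207
  k2 = f(1.370000, 0.240626) = 0.871626
  w ← 0.000000 + (0.27/2)·(0.891207 + 0.871626) = 0.237983
t=1.370000, w=0.237983:
  k1 = f(1.370000, 0.237983) = 0.872816
  k2 = f(1.640000, 0.473643) = 0.784467
  w ← 0.237983 + (0.27/2)·(0.872816 + 0.784467) = 0.461716
w(1.64) ≈ 0.4617

0.4617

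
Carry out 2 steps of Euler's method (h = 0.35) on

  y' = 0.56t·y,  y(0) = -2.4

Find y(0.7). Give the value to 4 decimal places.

-2.5646

Euler: y_{n+1} = y_n + h·f(t_n, y_n).
t=0.000000, y=-2.400000: f=0.000000 → y ← -2.400000 + 0.35·0.000000 = -2.400000
t=0.350000, y=-2.400000: f=-0.470400 → y ← -2.400000 + 0.35·(-0.470400) = -2.564640
y(0.7) ≈ -2.5646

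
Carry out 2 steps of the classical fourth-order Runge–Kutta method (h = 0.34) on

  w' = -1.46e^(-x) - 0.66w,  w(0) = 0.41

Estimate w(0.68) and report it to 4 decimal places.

RK4: k1 = f(x_n, w_n); k2 = f(x_n + h/2, w_n + (h/2)·k1); k3 = f(x_n + h/2, w_n + (h/2)·k2); k4 = f(x_n + h, w_n + h·k3); w_{n+1} = w_n + (h/6)·(k1 + 2k2 + 2k3 + k4).
x=0.000000, w=0.410000:
  k1 = f(0.000000, 0.410000) = -1.730600
  k2 = f(0.170000, 0.115798) = -1.308177
  k3 = f(0.170000, 0.187610) = -1.355573
  k4 = f(0.340000, -0.050895) = -1.005594
  w ← 0.410000 + (0.34/6)·(k1 + 2k2 + 2k3 + k4) = -0.046943
x=0.340000, w=-0.046943:
  k1 = f(0.340000, -0.046943) = -1.008202
  k2 = f(0.510000, -0.218337) = -0.732621
  k3 = f(0.510000, -0.171488) = -0.763541
  k4 = f(0.680000, -0.306547) = -0.537340
  w ← -0.046943 + (0.34/6)·(k1 + 2k2 + 2k3 + k4) = -0.304089
w(0.68) ≈ -0.3041

-0.3041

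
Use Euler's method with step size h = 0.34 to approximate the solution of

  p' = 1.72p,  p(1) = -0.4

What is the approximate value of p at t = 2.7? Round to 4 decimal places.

Euler: p_{n+1} = p_n + h·f(t_n, p_n).
t=1.000000, p=-0.400000: f=-0.688000 → p ← -0.400000 + 0.34·(-0.688000) = -0.633920
t=1.340000, p=-0.633920: f=-1.090342 → p ← -0.633920 + 0.34·(-1.090342) = -1.004636
t=1.680000, p=-1.004636: f=-1.727975 → p ← -1.004636 + 0.34·(-1.727975) = -1.592148
t=2.020000, p=-1.592148: f=-2.738494 → p ← -1.592148 + 0.34·(-2.738494) = -2.523236
t=2.360000, p=-2.523236: f=-4.339966 → p ← -2.523236 + 0.34·(-4.339966) = -3.998824
p(2.7) ≈ -3.9988

-3.9988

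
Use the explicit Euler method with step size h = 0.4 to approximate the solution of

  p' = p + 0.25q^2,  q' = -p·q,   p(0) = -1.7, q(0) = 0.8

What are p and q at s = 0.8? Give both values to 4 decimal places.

Euler on (p,q): p_{n+1} = p_n + h·p', q_{n+1} = q_n + h·q'.
0.000000: (-1.700000, 0.800000); f=(-1.540000, 1.360000) → (-2.316000, 1.344000)
0.400000: (-2.316000, 1.344000); f=(-1.864416, 3.112704) → (-3.061766, 2.589082)
(p(0.8), q(0.8)) ≈ (-3.0618, 2.5891)

-3.0618, 2.5891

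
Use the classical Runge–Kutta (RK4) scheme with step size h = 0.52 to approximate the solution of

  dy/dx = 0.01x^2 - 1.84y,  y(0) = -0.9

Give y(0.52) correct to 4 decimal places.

RK4: k1 = f(x_n, y_n); k2 = f(x_n + h/2, y_n + (h/2)·k1); k3 = f(x_n + h/2, y_n + (h/2)·k2); k4 = f(x_n + h, y_n + h·k3); y_{n+1} = y_n + (h/6)·(k1 + 2k2 + 2k3 + k4).
x=0.000000, y=-0.900000:
  k1 = f(0.000000, -0.900000) = 1.656000
  k2 = f(0.260000, -0.469440) = 0.864446
  k3 = f(0.260000, -0.675244) = 1.243125
  k4 = f(0.520000, -0.253575) = 0.469282
  y ← -0.900000 + (0.52/6)·(k1 + 2k2 + 2k3 + k4) = -0.350497
y(0.52) ≈ -0.3505

-0.3505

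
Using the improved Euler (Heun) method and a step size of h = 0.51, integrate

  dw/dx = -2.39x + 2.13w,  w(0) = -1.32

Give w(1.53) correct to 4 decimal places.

-33.1589

Heun: k1 = f(x_n, w_n); k2 = f(x_n + h, w_n + h·k1); w_{n+1} = w_n + (h/2)·(k1 + k2).
x=0.000000, w=-1.320000:
  k1 = f(0.000000, -1.320000) = -2.811600
  k2 = f(0.510000, -2.753916) = -7.084741
  w ← -1.320000 + (0.51/2)·(-2.811600 + (-7.084741)) = -3.843567
x=0.510000, w=-3.843567:
  k1 = f(0.510000, -3.843567) = -9.405698
  k2 = f(1.020000, -8.640473) = -20.842007
  w ← -3.843567 + (0.51/2)·(-9.405698 + (-20.842007)) = -11.556732
x=1.020000, w=-11.556732:
  k1 = f(1.020000, -11.556732) = -27.053638
  k2 = f(1.530000, -25.354087) = -57.660906
  w ← -11.556732 + (0.51/2)·(-27.053638 + (-57.660906)) = -33.158940
w(1.53) ≈ -33.1589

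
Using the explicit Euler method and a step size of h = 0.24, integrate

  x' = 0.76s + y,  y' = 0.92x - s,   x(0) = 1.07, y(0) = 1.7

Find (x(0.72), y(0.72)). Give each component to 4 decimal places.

2.6032, 2.5284

Euler on (x,y): x_{n+1} = x_n + h·x', y_{n+1} = y_n + h·y'.
0.000000: (1.070000, 1.700000); f=(1.700000, 0.984400) → (1.478000, 1.936256)
0.240000: (1.478000, 1.936256); f=(2.118656, 1.119760) → (1.986477, 2.204998)
0.480000: (1.986477, 2.204998); f=(2.569798, 1.347559) → (2.603229, 2.528413)
(x(0.72), y(0.72)) ≈ (2.6032, 2.5284)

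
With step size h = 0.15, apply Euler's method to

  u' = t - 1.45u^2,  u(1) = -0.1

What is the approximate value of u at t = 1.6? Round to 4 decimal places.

Euler: u_{n+1} = u_n + h·f(t_n, u_n).
t=1.000000, u=-0.100000: f=0.985500 → u ← -0.100000 + 0.15·0.985500 = 0.047825
t=1.150000, u=0.047825: f=1.146684 → u ← 0.047825 + 0.15·1.146684 = 0.219828
t=1.300000, u=0.219828: f=1.229930 → u ← 0.219828 + 0.15·1.229930 = 0.404317
t=1.450000, u=0.404317: f=1.212965 → u ← 0.404317 + 0.15·1.212965 = 0.586262
u(1.6) ≈ 0.5863

0.5863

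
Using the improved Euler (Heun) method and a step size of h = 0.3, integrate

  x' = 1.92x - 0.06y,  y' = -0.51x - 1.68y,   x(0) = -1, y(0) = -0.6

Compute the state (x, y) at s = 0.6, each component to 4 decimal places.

-3.0154, 0.1396

Heun on (x,y): k1 = f(s_n, state_n); k2 = f(s_n + h, state_n + h·k1); state_{n+1} = state_n + (h/2)·(k1 + k2).
0.000000: (-1.000000, -0.600000)
  k1 = (-1.884000, 1.518000)
  predictor → (-1.565200, -0.144600)
  k2 = (-2.996508, 1.041180)
  → (-1.732076, -0.216123)
0.300000: (-1.732076, -0.216123)
  k1 = (-3.312619, 1.246446)
  predictor → (-2.725862, 0.157811)
  k2 = (-5.243123, 1.125068)
  → (-3.015438, 0.139604)
(x(0.6), y(0.6)) ≈ (-3.0154, 0.1396)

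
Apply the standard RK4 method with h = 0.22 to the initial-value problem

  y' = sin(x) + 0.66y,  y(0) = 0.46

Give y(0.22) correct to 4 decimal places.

RK4: k1 = f(x_n, y_n); k2 = f(x_n + h/2, y_n + (h/2)·k1); k3 = f(x_n + h/2, y_n + (h/2)·k2); k4 = f(x_n + h, y_n + h·k3); y_{n+1} = y_n + (h/6)·(k1 + 2k2 + 2k3 + k4).
x=0.000000, y=0.460000:
  k1 = f(0.000000, 0.460000) = 0.303600
  k2 = f(0.110000, 0.493396) = 0.435420
  k3 = f(0.110000, 0.507896) = 0.444990
  k4 = f(0.220000, 0.557898) = 0.586442
  y ← 0.460000 + (0.22/6)·(k1 + 2k2 + 2k3 + k4) = 0.557198
y(0.22) ≈ 0.5572

0.5572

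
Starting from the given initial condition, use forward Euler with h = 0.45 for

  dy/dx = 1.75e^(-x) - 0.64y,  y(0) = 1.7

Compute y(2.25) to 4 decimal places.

1.1325

Euler: y_{n+1} = y_n + h·f(x_n, y_n).
x=0.000000, y=1.700000: f=0.662000 → y ← 1.700000 + 0.45·0.662000 = 1.997900
x=0.450000, y=1.997900: f=-0.162807 → y ← 1.997900 + 0.45·(-0.162807) = 1.924637
x=0.900000, y=1.924637: f=-0.520271 → y ← 1.924637 + 0.45·(-0.520271) = 1.690515
x=1.350000, y=1.690515: f=-0.628259 → y ← 1.690515 + 0.45·(-0.628259) = 1.407798
x=1.800000, y=1.407798: f=-0.611718 → y ← 1.407798 + 0.45·(-0.611718) = 1.132525
y(2.25) ≈ 1.1325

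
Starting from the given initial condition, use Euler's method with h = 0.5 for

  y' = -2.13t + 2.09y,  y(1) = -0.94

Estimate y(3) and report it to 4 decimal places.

Euler: y_{n+1} = y_n + h·f(t_n, y_n).
t=1.000000, y=-0.940000: f=-4.094600 → y ← -0.940000 + 0.5·(-4.094600) = -2.987300
t=1.500000, y=-2.987300: f=-9.438457 → y ← -2.987300 + 0.5·(-9.438457) = -7.706528
t=2.000000, y=-7.706528: f=-20.366645 → y ← -7.706528 + 0.5·(-20.366645) = -17.889851
t=2.500000, y=-17.889851: f=-42.714788 → y ← -17.889851 + 0.5·(-42.714788) = -39.247245
y(3) ≈ -39.2472

-39.2472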